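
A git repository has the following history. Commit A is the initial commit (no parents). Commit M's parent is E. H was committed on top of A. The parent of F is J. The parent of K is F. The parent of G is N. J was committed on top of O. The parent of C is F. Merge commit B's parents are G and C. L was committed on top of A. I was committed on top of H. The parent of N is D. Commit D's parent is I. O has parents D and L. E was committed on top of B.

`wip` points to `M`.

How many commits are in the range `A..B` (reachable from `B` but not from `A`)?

11

Reachable from B: {A, B, C, D, F, G, H, I, J, L, N, O}.
Reachable from A: {A}.
In B's history but not A's: {B, C, D, F, G, H, I, J, L, N, O} — 11 commits.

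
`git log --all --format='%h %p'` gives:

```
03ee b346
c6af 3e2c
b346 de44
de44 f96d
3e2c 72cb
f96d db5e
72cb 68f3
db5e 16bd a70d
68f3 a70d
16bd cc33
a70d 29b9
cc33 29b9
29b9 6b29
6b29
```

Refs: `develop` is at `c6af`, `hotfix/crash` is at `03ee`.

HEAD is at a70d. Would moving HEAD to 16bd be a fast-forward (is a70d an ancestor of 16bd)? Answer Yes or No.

A fast-forward from a70d to 16bd is possible iff a70d is an ancestor of 16bd.
Ancestors of 16bd: {16bd, 29b9, 6b29, cc33}.
a70d is not among them, so fast-forward is not possible.

No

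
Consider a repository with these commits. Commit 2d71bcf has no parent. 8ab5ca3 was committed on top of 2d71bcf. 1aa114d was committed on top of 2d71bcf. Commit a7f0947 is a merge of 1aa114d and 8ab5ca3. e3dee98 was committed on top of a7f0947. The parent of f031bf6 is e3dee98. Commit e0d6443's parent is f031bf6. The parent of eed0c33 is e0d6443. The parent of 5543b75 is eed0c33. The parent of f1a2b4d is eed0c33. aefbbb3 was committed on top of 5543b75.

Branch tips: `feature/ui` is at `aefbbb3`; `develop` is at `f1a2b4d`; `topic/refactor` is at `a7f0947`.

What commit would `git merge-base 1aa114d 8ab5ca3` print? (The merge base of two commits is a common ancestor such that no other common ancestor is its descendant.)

2d71bcf

Ancestors of 1aa114d: {1aa114d, 2d71bcf}.
Ancestors of 8ab5ca3: {2d71bcf, 8ab5ca3}.
Common ancestors: {2d71bcf}.
The only common ancestor is 2d71bcf, so it is the merge base.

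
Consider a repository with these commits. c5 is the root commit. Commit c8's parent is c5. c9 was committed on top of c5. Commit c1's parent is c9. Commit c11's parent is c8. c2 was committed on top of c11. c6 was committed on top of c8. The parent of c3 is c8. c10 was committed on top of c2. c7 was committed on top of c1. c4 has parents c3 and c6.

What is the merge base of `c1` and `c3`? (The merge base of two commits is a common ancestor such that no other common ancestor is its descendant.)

Ancestors of c1: {c1, c5, c9}.
Ancestors of c3: {c3, c5, c8}.
Common ancestors: {c5}.
The only common ancestor is c5, so it is the merge base.

c5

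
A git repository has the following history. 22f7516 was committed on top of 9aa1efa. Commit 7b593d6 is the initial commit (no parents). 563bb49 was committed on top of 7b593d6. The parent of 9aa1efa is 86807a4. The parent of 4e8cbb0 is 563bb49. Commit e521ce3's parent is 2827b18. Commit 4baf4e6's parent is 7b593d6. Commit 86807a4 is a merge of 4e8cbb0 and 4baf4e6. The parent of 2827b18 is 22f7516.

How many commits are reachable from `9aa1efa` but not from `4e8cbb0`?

3

Reachable from 9aa1efa: {4baf4e6, 4e8cbb0, 563bb49, 7b593d6, 86807a4, 9aa1efa}.
Reachable from 4e8cbb0: {4e8cbb0, 563bb49, 7b593d6}.
In 9aa1efa's history but not 4e8cbb0's: {4baf4e6, 86807a4, 9aa1efa} — 3 commits.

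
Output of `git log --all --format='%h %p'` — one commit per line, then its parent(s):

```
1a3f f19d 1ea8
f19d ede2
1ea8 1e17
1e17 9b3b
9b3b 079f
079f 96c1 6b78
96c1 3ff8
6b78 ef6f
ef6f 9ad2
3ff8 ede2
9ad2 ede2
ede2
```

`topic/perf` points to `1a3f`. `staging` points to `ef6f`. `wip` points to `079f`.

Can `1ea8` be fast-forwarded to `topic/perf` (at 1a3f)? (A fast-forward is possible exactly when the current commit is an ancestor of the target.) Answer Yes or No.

Yes

A fast-forward from 1ea8 to 1a3f is possible iff 1ea8 is an ancestor of 1a3f.
Ancestors of 1a3f: {079f, 1a3f, 1e17, 1ea8, 3ff8, 6b78, 96c1, 9ad2, 9b3b, ede2, ef6f, f19d}.
1ea8 is among them, so fast-forward is possible.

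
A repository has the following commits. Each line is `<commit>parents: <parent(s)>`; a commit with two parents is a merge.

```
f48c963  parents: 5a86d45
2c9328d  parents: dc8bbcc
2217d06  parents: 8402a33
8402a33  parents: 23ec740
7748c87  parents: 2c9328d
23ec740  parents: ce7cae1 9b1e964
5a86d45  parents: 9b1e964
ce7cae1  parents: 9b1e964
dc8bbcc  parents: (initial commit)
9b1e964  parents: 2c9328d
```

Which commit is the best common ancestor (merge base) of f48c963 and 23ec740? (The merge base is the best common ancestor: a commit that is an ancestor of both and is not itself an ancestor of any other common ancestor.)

9b1e964

Ancestors of f48c963: {2c9328d, 5a86d45, 9b1e964, dc8bbcc, f48c963}.
Ancestors of 23ec740: {23ec740, 2c9328d, 9b1e964, ce7cae1, dc8bbcc}.
Common ancestors: {2c9328d, 9b1e964, dc8bbcc}.
Among these, 9b1e964 is not an ancestor of any other common ancestor — it is the merge base.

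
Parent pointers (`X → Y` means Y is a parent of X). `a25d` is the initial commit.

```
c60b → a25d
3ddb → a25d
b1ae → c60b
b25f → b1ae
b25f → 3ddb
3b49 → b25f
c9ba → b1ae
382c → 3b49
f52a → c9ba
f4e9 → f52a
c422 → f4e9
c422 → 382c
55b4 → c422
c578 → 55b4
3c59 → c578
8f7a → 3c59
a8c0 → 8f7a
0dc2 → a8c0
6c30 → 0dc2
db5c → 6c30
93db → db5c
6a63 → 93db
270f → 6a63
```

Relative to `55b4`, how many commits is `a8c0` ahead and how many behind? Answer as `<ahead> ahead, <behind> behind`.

Reachable from a8c0: {382c, 3b49, 3c59, 3ddb, 55b4, 8f7a, a25d, a8c0, b1ae, b25f, c422, c578, c60b, c9ba, f4e9, f52a}.
Reachable from 55b4: {382c, 3b49, 3ddb, 55b4, a25d, b1ae, b25f, c422, c60b, c9ba, f4e9, f52a}.
Only in a8c0's history (ahead): {3c59, 8f7a, a8c0, c578} — 4.
Only in 55b4's history (behind): {} — 0.

4 ahead, 0 behind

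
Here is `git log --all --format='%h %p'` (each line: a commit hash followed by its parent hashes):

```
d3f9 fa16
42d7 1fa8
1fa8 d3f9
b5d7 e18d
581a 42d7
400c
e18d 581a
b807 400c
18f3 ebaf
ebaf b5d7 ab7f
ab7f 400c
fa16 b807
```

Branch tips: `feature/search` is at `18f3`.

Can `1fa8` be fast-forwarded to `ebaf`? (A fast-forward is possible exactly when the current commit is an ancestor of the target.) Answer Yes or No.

A fast-forward from 1fa8 to ebaf is possible iff 1fa8 is an ancestor of ebaf.
Ancestors of ebaf: {1fa8, 400c, 42d7, 581a, ab7f, b5d7, b807, d3f9, e18d, ebaf, fa16}.
1fa8 is among them, so fast-forward is possible.

Yes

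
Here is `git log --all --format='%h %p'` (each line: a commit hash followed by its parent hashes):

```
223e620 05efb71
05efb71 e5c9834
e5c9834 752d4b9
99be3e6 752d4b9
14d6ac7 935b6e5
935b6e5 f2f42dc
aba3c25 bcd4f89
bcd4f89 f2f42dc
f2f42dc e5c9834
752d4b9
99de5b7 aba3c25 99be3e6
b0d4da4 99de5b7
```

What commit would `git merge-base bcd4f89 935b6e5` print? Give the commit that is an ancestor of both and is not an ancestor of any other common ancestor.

Ancestors of bcd4f89: {752d4b9, bcd4f89, e5c9834, f2f42dc}.
Ancestors of 935b6e5: {752d4b9, 935b6e5, e5c9834, f2f42dc}.
Common ancestors: {752d4b9, e5c9834, f2f42dc}.
Among these, f2f42dc is not an ancestor of any other common ancestor — it is the merge base.

f2f42dc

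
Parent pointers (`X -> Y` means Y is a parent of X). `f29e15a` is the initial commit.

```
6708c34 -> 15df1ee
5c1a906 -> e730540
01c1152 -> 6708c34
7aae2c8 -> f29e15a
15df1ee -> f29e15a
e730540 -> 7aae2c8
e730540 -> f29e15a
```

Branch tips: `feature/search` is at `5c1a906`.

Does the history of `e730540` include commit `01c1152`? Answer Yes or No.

Ancestors of e730540: {7aae2c8, e730540, f29e15a}.
01c1152 is not in that set, so it is not an ancestor of e730540.

No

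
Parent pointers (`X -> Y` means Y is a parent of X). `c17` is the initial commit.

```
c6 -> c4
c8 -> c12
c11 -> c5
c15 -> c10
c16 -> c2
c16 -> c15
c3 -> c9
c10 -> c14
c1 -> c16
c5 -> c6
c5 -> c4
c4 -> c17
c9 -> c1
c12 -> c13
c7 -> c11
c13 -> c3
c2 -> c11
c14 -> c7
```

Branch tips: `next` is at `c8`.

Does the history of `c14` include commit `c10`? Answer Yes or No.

No

Ancestors of c14: {c11, c14, c17, c4, c5, c6, c7}.
c10 is not in that set, so it is not an ancestor of c14.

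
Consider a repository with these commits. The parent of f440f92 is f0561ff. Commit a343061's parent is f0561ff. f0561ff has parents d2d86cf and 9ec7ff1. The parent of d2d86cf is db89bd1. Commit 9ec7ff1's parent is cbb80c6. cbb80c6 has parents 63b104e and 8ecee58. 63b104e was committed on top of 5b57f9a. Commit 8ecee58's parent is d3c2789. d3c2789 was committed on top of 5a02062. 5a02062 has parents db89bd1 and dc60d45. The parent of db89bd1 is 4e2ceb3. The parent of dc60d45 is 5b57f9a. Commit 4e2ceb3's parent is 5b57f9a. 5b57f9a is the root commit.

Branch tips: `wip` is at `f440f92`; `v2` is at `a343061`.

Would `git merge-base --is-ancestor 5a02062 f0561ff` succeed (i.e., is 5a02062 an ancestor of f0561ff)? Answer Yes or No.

Yes

Ancestors of f0561ff (commits reachable by following parents): {4e2ceb3, 5a02062, 5b57f9a, 63b104e, 8ecee58, 9ec7ff1, cbb80c6, d2d86cf, d3c2789, db89bd1, dc60d45, f0561ff}.
5a02062 is in that set, so it is an ancestor of f0561ff.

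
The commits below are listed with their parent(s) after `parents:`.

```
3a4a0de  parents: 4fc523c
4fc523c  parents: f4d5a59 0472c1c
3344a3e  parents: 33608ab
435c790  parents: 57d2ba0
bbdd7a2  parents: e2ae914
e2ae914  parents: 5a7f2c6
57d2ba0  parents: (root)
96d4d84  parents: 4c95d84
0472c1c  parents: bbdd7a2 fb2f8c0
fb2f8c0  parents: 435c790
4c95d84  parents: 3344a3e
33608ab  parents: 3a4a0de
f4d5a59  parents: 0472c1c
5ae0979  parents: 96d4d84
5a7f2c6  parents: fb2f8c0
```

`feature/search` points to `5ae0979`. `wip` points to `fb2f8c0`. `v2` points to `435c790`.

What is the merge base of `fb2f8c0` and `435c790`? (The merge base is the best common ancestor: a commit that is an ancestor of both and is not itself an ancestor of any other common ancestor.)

435c790

Ancestors of fb2f8c0: {435c790, 57d2ba0, fb2f8c0}.
Ancestors of 435c790: {435c790, 57d2ba0}.
Common ancestors: {435c790, 57d2ba0}.
Among these, 435c790 is not an ancestor of any other common ancestor — it is the merge base.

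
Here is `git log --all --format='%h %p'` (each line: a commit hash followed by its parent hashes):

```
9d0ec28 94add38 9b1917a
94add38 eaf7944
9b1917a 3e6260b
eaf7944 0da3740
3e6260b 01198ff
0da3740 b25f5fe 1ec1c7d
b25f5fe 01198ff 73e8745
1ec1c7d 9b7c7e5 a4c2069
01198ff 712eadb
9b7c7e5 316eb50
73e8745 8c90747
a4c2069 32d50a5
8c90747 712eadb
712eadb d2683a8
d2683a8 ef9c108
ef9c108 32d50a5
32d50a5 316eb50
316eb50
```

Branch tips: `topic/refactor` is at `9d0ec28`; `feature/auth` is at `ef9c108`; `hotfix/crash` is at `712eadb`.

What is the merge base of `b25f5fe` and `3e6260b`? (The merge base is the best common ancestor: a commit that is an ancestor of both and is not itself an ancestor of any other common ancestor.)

01198ff

Ancestors of b25f5fe: {01198ff, 316eb50, 32d50a5, 712eadb, 73e8745, 8c90747, b25f5fe, d2683a8, ef9c108}.
Ancestors of 3e6260b: {01198ff, 316eb50, 32d50a5, 3e6260b, 712eadb, d2683a8, ef9c108}.
Common ancestors: {01198ff, 316eb50, 32d50a5, 712eadb, d2683a8, ef9c108}.
Among these, 01198ff is not an ancestor of any other common ancestor — it is the merge base.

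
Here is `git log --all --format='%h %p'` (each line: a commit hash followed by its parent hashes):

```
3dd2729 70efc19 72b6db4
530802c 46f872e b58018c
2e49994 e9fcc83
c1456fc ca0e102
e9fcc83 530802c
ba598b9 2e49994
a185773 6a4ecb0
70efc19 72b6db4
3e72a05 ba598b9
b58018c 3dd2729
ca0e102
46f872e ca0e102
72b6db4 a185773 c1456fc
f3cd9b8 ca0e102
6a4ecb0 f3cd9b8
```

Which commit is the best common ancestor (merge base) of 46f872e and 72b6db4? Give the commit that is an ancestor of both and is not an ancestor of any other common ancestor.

ca0e102

Ancestors of 46f872e: {46f872e, ca0e102}.
Ancestors of 72b6db4: {6a4ecb0, 72b6db4, a185773, c1456fc, ca0e102, f3cd9b8}.
Common ancestors: {ca0e102}.
The only common ancestor is ca0e102, so it is the merge base.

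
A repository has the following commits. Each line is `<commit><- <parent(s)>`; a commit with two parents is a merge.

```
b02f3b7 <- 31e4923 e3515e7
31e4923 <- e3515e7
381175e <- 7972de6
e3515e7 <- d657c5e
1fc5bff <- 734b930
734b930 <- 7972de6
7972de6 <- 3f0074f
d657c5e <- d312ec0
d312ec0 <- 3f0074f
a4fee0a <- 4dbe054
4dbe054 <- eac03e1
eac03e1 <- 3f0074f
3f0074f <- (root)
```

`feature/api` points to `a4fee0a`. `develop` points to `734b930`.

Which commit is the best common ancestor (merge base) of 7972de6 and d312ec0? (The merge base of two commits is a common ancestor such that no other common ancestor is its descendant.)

Ancestors of 7972de6: {3f0074f, 7972de6}.
Ancestors of d312ec0: {3f0074f, d312ec0}.
Common ancestors: {3f0074f}.
The only common ancestor is 3f0074f, so it is the merge base.

3f0074f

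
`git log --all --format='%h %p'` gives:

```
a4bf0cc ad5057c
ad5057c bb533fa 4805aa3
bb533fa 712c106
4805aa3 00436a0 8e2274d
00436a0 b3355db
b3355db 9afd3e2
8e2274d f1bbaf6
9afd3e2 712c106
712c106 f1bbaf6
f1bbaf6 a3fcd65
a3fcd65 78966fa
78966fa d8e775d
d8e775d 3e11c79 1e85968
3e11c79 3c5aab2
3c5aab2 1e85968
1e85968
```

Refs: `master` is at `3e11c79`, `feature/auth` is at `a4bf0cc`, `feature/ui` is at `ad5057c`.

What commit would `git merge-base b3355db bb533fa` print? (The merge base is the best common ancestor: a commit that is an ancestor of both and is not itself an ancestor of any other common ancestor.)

712c106

Ancestors of b3355db: {1e85968, 3c5aab2, 3e11c79, 712c106, 78966fa, 9afd3e2, a3fcd65, b3355db, d8e775d, f1bbaf6}.
Ancestors of bb533fa: {1e85968, 3c5aab2, 3e11c79, 712c106, 78966fa, a3fcd65, bb533fa, d8e775d, f1bbaf6}.
Common ancestors: {1e85968, 3c5aab2, 3e11c79, 712c106, 78966fa, a3fcd65, d8e775d, f1bbaf6}.
Among these, 712c106 is not an ancestor of any other common ancestor — it is the merge base.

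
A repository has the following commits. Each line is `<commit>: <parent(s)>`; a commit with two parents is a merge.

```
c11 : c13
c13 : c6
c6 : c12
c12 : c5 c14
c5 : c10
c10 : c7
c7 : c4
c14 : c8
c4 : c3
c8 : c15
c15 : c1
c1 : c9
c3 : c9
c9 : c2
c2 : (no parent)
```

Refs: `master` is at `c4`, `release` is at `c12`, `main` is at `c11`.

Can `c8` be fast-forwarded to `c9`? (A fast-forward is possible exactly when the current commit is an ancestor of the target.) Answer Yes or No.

A fast-forward from c8 to c9 is possible iff c8 is an ancestor of c9.
Ancestors of c9: {c2, c9}.
c8 is not among them, so fast-forward is not possible.

No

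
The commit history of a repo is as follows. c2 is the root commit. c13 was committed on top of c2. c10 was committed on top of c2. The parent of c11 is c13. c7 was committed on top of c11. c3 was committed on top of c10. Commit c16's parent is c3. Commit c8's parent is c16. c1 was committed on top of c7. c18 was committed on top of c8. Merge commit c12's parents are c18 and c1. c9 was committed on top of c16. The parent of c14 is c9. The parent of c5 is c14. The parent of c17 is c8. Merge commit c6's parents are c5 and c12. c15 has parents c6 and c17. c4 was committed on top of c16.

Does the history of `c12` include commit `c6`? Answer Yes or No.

No

Ancestors of c12: {c1, c10, c11, c12, c13, c16, c18, c2, c3, c7, c8}.
c6 is not in that set, so it is not an ancestor of c12.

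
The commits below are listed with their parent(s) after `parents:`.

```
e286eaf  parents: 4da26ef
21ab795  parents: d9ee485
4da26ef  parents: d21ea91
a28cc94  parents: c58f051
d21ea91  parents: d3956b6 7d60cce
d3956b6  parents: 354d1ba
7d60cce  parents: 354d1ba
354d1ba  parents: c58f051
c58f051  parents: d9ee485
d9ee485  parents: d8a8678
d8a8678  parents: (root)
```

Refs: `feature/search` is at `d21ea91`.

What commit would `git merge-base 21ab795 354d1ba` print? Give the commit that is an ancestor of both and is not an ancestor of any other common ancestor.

d9ee485

Ancestors of 21ab795: {21ab795, d8a8678, d9ee485}.
Ancestors of 354d1ba: {354d1ba, c58f051, d8a8678, d9ee485}.
Common ancestors: {d8a8678, d9ee485}.
Among these, d9ee485 is not an ancestor of any other common ancestor — it is the merge base.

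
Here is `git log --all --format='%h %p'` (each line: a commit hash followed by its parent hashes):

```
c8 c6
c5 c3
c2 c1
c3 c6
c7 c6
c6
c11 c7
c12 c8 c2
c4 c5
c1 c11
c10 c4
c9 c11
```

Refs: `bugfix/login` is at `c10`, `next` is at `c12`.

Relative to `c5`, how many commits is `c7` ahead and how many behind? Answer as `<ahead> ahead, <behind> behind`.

Reachable from c7: {c6, c7}.
Reachable from c5: {c3, c5, c6}.
Only in c7's history (ahead): {c7} — 1.
Only in c5's history (behind): {c3, c5} — 2.

1 ahead, 2 behind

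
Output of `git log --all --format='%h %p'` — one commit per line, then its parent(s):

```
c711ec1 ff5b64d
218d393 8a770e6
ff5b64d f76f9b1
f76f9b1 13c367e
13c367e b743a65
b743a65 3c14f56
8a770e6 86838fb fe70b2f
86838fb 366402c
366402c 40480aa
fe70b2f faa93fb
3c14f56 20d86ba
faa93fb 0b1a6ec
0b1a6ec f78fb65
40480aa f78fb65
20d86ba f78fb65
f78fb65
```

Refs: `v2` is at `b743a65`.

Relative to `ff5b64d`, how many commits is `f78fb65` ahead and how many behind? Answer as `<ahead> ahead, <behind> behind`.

0 ahead, 6 behind

Reachable from f78fb65: {f78fb65}.
Reachable from ff5b64d: {13c367e, 20d86ba, 3c14f56, b743a65, f76f9b1, f78fb65, ff5b64d}.
Only in f78fb65's history (ahead): {} — 0.
Only in ff5b64d's history (behind): {13c367e, 20d86ba, 3c14f56, b743a65, f76f9b1, ff5b64d} — 6.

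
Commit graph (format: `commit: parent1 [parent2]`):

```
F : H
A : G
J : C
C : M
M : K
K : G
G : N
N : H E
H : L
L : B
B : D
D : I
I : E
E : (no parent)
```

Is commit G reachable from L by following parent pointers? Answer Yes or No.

Ancestors of L: {B, D, E, I, L}.
G is not in that set, so it is not an ancestor of L.

No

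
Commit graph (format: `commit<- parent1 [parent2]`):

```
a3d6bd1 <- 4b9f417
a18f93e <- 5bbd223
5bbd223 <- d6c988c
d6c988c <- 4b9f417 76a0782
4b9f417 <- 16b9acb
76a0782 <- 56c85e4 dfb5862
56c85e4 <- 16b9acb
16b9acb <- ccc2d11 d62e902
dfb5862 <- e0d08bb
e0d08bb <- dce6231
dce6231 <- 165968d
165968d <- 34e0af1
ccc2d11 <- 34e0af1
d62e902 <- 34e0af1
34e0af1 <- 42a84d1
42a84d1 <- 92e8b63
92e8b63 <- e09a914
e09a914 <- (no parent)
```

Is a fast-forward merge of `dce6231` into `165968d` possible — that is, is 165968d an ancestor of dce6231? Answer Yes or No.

A fast-forward from 165968d to dce6231 is possible iff 165968d is an ancestor of dce6231.
Ancestors of dce6231: {165968d, 34e0af1, 42a84d1, 92e8b63, dce6231, e09a914}.
165968d is among them, so fast-forward is possible.

Yes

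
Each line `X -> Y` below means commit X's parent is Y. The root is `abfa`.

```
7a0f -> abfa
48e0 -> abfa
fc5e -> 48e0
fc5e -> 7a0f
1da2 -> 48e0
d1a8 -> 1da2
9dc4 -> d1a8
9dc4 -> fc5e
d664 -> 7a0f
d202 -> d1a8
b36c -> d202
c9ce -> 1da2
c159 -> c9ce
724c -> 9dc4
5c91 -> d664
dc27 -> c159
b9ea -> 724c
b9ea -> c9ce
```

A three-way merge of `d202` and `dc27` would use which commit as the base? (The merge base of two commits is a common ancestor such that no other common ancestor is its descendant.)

1da2

Ancestors of d202: {1da2, 48e0, abfa, d1a8, d202}.
Ancestors of dc27: {1da2, 48e0, abfa, c159, c9ce, dc27}.
Common ancestors: {1da2, 48e0, abfa}.
Among these, 1da2 is not an ancestor of any other common ancestor — it is the merge base.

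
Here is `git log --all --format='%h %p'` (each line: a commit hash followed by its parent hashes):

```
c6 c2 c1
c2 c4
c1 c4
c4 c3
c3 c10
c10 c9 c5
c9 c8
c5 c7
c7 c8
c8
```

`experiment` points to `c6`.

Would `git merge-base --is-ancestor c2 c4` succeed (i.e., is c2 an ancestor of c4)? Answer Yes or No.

No

Ancestors of c4: {c10, c3, c4, c5, c7, c8, c9}.
c2 is not in that set, so it is not an ancestor of c4.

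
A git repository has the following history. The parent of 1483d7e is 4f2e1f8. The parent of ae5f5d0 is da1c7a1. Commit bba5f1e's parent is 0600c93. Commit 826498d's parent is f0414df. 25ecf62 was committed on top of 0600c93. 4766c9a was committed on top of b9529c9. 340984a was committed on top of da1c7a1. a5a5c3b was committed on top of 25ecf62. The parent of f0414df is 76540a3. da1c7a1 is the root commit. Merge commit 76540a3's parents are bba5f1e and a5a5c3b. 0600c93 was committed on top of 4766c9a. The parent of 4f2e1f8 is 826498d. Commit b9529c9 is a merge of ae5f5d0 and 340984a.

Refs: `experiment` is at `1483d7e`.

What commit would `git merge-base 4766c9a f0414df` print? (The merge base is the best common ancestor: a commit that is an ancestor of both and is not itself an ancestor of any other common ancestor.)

Ancestors of 4766c9a: {340984a, 4766c9a, ae5f5d0, b9529c9, da1c7a1}.
Ancestors of f0414df: {0600c93, 25ecf62, 340984a, 4766c9a, 76540a3, a5a5c3b, ae5f5d0, b9529c9, bba5f1e, da1c7a1, f0414df}.
Common ancestors: {340984a, 4766c9a, ae5f5d0, b9529c9, da1c7a1}.
Among these, 4766c9a is not an ancestor of any other common ancestor — it is the merge base.

4766c9a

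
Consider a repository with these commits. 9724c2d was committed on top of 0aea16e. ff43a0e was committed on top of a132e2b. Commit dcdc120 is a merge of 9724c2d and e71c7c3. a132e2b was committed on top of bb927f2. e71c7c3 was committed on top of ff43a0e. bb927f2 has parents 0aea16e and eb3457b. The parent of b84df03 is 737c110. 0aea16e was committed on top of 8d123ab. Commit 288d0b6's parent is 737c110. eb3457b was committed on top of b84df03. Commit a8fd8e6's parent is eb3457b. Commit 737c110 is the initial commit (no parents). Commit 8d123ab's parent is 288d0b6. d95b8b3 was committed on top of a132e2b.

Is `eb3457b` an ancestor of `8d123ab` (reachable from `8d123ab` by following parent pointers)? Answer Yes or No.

Ancestors of 8d123ab: {288d0b6, 737c110, 8d123ab}.
eb3457b is not in that set, so it is not an ancestor of 8d123ab.

No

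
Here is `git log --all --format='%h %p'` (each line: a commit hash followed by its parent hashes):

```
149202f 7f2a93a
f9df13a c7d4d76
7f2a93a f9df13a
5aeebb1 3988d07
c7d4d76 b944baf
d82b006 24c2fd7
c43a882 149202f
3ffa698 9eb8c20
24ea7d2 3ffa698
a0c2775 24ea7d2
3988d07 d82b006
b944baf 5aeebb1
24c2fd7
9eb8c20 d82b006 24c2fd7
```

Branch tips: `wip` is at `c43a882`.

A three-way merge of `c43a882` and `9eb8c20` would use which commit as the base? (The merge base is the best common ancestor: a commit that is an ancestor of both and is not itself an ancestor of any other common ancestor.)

Ancestors of c43a882: {149202f, 24c2fd7, 3988d07, 5aeebb1, 7f2a93a, b944baf, c43a882, c7d4d76, d82b006, f9df13a}.
Ancestors of 9eb8c20: {24c2fd7, 9eb8c20, d82b006}.
Common ancestors: {24c2fd7, d82b006}.
Among these, d82b006 is not an ancestor of any other common ancestor — it is the merge base.

d82b006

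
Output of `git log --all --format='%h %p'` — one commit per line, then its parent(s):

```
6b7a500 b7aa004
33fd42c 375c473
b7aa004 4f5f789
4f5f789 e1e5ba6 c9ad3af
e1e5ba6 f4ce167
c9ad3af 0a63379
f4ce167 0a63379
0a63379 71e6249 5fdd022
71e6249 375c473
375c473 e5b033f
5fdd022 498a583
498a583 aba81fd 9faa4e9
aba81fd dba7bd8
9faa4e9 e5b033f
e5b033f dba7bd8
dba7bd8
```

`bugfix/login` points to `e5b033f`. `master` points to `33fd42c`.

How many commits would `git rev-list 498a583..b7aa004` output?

9

Reachable from b7aa004: {0a63379, 375c473, 498a583, 4f5f789, 5fdd022, 71e6249, 9faa4e9, aba81fd, b7aa004, c9ad3af, dba7bd8, e1e5ba6, e5b033f, f4ce167}.
Reachable from 498a583: {498a583, 9faa4e9, aba81fd, dba7bd8, e5b033f}.
In b7aa004's history but not 498a583's: {0a63379, 375c473, 4f5f789, 5fdd022, 71e6249, b7aa004, c9ad3af, e1e5ba6, f4ce167} — 9 commits.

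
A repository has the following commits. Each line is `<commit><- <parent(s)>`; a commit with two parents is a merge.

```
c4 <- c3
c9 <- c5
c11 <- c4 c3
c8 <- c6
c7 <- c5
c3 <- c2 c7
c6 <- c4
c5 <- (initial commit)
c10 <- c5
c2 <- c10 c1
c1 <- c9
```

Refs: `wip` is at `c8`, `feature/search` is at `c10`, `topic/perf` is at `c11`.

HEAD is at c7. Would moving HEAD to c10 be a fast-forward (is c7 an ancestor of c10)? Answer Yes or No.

A fast-forward from c7 to c10 is possible iff c7 is an ancestor of c10.
Ancestors of c10: {c10, c5}.
c7 is not among them, so fast-forward is not possible.

No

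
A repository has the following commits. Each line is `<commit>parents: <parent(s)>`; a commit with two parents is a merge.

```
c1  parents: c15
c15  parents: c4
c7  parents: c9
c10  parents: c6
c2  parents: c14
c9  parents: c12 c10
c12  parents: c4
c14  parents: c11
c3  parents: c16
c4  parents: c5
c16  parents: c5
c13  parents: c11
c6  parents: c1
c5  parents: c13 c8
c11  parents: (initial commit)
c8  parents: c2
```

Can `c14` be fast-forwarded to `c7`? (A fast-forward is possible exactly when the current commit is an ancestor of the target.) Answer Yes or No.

A fast-forward from c14 to c7 is possible iff c14 is an ancestor of c7.
Ancestors of c7: {c1, c10, c11, c12, c13, c14, c15, c2, c4, c5, c6, c7, c8, c9}.
c14 is among them, so fast-forward is possible.

Yes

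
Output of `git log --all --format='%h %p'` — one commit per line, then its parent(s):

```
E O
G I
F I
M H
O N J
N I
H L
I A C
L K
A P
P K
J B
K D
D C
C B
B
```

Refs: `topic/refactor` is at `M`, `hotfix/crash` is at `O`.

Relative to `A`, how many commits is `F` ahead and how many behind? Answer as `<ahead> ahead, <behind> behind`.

Reachable from F: {A, B, C, D, F, I, K, P}.
Reachable from A: {A, B, C, D, K, P}.
Only in F's history (ahead): {F, I} — 2.
Only in A's history (behind): {} — 0.

2 ahead, 0 behind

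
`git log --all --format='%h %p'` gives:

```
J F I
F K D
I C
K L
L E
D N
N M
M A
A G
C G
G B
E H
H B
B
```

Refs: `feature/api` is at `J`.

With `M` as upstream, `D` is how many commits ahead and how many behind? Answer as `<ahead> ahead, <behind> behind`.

Reachable from D: {A, B, D, G, M, N}.
Reachable from M: {A, B, G, M}.
Only in D's history (ahead): {D, N} — 2.
Only in M's history (behind): {} — 0.

2 ahead, 0 behind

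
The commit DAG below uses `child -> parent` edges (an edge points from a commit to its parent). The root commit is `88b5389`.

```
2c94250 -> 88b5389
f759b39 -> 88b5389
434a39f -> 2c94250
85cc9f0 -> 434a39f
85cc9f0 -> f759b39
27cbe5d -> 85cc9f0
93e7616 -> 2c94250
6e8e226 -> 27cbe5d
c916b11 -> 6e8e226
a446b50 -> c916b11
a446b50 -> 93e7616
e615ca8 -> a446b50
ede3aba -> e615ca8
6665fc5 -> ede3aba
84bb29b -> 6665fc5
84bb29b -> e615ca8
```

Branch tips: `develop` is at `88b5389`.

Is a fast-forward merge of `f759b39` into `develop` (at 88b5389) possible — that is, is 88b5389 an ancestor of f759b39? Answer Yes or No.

A fast-forward from 88b5389 to f759b39 is possible iff 88b5389 is an ancestor of f759b39.
Ancestors of f759b39: {88b5389, f759b39}.
88b5389 is among them, so fast-forward is possible.

Yes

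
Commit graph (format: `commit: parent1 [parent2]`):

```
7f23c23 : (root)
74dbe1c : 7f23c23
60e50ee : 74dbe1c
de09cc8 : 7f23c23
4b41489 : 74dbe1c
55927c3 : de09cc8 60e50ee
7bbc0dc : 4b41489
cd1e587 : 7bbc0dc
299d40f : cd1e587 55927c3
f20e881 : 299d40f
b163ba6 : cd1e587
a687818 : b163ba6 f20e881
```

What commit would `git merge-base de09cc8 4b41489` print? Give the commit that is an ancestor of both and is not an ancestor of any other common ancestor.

Ancestors of de09cc8: {7f23c23, de09cc8}.
Ancestors of 4b41489: {4b41489, 74dbe1c, 7f23c23}.
Common ancestors: {7f23c23}.
The only common ancestor is 7f23c23, so it is the merge base.

7f23c23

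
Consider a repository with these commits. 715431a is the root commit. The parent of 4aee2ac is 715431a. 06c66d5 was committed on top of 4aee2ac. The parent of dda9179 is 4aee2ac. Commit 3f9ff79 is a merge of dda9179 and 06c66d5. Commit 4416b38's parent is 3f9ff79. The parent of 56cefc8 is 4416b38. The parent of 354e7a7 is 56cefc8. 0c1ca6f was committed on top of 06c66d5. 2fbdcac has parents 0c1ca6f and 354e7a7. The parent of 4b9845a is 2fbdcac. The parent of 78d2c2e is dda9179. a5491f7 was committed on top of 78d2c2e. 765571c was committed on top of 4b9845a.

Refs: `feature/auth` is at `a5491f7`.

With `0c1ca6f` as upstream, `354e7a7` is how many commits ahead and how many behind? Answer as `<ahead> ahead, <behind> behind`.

Reachable from 354e7a7: {06c66d5, 354e7a7, 3f9ff79, 4416b38, 4aee2ac, 56cefc8, 715431a, dda9179}.
Reachable from 0c1ca6f: {06c66d5, 0c1ca6f, 4aee2ac, 715431a}.
Only in 354e7a7's history (ahead): {354e7a7, 3f9ff79, 4416b38, 56cefc8, dda9179} — 5.
Only in 0c1ca6f's history (behind): {0c1ca6f} — 1.

5 ahead, 1 behind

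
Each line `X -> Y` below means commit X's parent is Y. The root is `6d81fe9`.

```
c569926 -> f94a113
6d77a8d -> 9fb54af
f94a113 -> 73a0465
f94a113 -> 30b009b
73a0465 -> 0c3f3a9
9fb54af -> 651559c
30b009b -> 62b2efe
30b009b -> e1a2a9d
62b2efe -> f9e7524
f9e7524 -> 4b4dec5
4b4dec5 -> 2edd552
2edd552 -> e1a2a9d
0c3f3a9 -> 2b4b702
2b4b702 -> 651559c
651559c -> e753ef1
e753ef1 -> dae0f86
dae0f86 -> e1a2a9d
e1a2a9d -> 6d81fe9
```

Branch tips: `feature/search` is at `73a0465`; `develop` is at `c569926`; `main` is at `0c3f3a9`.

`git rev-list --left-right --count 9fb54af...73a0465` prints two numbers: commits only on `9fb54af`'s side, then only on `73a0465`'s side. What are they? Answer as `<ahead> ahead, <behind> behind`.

Reachable from 9fb54af: {651559c, 6d81fe9, 9fb54af, dae0f86, e1a2a9d, e753ef1}.
Reachable from 73a0465: {0c3f3a9, 2b4b702, 651559c, 6d81fe9, 73a0465, dae0f86, e1a2a9d, e753ef1}.
Only in 9fb54af's history (ahead): {9fb54af} — 1.
Only in 73a0465's history (behind): {0c3f3a9, 2b4b702, 73a0465} — 3.

1 ahead, 3 behind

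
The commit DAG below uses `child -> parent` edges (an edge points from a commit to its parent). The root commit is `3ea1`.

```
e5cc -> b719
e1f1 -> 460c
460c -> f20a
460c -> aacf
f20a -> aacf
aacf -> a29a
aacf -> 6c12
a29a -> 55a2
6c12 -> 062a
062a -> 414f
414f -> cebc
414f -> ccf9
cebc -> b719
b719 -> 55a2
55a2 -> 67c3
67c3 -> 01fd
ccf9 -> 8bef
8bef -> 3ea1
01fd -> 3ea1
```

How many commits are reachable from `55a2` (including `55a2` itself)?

4

Walking parent pointers from 55a2: reachable set = {01fd, 3ea1, 55a2, 67c3}.
That is 4 commits.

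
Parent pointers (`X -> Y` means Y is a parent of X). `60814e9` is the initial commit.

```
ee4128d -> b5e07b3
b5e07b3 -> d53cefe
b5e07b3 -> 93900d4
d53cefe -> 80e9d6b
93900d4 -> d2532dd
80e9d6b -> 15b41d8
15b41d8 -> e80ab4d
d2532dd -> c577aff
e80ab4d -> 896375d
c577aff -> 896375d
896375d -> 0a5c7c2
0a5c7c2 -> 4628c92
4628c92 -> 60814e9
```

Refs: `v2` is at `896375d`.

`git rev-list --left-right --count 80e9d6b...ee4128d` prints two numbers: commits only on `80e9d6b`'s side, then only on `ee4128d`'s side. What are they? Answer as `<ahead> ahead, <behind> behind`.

0 ahead, 6 behind

Reachable from 80e9d6b: {0a5c7c2, 15b41d8, 4628c92, 60814e9, 80e9d6b, 896375d, e80ab4d}.
Reachable from ee4128d: {0a5c7c2, 15b41d8, 4628c92, 60814e9, 80e9d6b, 896375d, 93900d4, b5e07b3, c577aff, d2532dd, d53cefe, e80ab4d, ee4128d}.
Only in 80e9d6b's history (ahead): {} — 0.
Only in ee4128d's history (behind): {93900d4, b5e07b3, c577aff, d2532dd, d53cefe, ee4128d} — 6.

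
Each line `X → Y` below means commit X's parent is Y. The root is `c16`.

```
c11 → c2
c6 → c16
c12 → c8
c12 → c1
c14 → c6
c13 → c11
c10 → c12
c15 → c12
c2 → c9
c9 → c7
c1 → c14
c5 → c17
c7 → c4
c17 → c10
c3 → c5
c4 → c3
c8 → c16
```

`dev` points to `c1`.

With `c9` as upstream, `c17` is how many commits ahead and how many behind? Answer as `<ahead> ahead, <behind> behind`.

0 ahead, 5 behind

Reachable from c17: {c1, c10, c12, c14, c16, c17, c6, c8}.
Reachable from c9: {c1, c10, c12, c14, c16, c17, c3, c4, c5, c6, c7, c8, c9}.
Only in c17's history (ahead): {} — 0.
Only in c9's history (behind): {c3, c4, c5, c7, c9} — 5.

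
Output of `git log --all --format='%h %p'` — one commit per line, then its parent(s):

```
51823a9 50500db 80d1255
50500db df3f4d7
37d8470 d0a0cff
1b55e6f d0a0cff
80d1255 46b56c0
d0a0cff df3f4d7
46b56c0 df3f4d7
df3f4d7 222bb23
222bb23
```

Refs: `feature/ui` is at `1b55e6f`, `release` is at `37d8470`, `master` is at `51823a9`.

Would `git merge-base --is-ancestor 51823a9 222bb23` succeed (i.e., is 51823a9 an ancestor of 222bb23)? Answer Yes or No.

No

Ancestors of 222bb23: {222bb23}.
51823a9 is not in that set, so it is not an ancestor of 222bb23.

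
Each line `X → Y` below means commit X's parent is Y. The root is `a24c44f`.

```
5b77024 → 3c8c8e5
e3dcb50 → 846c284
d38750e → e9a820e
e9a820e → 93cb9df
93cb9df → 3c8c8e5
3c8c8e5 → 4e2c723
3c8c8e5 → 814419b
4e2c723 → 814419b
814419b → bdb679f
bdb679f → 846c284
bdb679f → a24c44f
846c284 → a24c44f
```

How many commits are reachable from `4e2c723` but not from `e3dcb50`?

Reachable from 4e2c723: {4e2c723, 814419b, 846c284, a24c44f, bdb679f}.
Reachable from e3dcb50: {846c284, a24c44f, e3dcb50}.
In 4e2c723's history but not e3dcb50's: {4e2c723, 814419b, bdb679f} — 3 commits.

3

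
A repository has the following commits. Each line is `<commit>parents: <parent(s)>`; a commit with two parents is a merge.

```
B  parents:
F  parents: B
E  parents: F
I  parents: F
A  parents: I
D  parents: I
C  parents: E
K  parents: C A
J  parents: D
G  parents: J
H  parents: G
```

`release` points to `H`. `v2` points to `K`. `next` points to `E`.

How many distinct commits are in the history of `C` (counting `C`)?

Walking parent pointers from C: reachable set = {B, C, E, F}.
That is 4 commits.

4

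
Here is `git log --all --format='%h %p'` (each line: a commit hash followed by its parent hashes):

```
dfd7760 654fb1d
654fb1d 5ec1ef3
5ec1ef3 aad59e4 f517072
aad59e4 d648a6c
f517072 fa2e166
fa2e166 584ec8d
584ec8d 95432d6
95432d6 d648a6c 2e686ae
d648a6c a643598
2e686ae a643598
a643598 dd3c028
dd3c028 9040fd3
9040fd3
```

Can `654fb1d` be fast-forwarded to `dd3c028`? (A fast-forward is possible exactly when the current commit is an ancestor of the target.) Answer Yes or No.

A fast-forward from 654fb1d to dd3c028 is possible iff 654fb1d is an ancestor of dd3c028.
Ancestors of dd3c028: {9040fd3, dd3c028}.
654fb1d is not among them, so fast-forward is not possible.

No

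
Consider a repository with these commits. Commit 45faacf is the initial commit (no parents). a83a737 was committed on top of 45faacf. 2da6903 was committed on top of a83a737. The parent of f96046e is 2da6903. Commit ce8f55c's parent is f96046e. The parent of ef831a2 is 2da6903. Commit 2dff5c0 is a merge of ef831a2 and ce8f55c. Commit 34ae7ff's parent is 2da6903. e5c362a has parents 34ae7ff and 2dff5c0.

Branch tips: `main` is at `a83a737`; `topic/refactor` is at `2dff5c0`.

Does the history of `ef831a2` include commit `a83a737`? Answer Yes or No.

Yes

Ancestors of ef831a2 (commits reachable by following parents): {2da6903, 45faacf, a83a737, ef831a2}.
a83a737 is in that set, so it is an ancestor of ef831a2.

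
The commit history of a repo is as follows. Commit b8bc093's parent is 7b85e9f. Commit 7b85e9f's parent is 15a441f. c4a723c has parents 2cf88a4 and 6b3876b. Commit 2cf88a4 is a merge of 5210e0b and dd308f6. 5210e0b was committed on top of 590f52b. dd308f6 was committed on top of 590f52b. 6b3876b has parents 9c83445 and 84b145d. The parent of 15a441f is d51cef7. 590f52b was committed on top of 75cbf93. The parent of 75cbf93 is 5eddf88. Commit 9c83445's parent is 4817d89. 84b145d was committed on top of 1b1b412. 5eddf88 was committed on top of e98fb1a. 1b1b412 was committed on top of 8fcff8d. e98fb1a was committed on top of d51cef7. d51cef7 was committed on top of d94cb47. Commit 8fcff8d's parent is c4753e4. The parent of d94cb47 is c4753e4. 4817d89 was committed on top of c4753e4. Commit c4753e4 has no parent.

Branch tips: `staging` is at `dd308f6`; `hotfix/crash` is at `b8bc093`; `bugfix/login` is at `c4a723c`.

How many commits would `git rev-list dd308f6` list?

8

Walking parent pointers from dd308f6: reachable set = {590f52b, 5eddf88, 75cbf93, c4753e4, d51cef7, d94cb47, dd308f6, e98fb1a}.
That is 8 commits.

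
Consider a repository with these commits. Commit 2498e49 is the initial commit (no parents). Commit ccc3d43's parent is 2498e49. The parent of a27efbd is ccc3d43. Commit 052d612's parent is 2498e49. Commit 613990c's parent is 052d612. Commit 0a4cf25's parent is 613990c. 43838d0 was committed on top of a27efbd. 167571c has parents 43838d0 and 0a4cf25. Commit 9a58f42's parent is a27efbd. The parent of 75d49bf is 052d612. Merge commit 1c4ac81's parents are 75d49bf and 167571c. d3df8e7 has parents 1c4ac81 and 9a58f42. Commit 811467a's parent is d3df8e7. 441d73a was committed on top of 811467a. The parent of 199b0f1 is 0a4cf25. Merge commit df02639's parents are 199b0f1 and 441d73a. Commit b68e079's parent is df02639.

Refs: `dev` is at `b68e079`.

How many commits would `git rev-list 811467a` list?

13

Walking parent pointers from 811467a: reachable set = {052d612, 0a4cf25, 167571c, 1c4ac81, 2498e49, 43838d0, 613990c, 75d49bf, 811467a, 9a58f42, a27efbd, ccc3d43, d3df8e7}.
That is 13 commits.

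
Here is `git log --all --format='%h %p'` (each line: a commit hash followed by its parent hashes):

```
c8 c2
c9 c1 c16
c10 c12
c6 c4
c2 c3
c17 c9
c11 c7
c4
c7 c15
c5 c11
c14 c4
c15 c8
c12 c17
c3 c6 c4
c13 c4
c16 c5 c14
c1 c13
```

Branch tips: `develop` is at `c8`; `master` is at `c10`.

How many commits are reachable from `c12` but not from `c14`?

14

Reachable from c12: {c1, c11, c12, c13, c14, c15, c16, c17, c2, c3, c4, c5, c6, c7, c8, c9}.
Reachable from c14: {c14, c4}.
In c12's history but not c14's: {c1, c11, c12, c13, c15, c16, c17, c2, c3, c5, c6, c7, c8, c9} — 14 commits.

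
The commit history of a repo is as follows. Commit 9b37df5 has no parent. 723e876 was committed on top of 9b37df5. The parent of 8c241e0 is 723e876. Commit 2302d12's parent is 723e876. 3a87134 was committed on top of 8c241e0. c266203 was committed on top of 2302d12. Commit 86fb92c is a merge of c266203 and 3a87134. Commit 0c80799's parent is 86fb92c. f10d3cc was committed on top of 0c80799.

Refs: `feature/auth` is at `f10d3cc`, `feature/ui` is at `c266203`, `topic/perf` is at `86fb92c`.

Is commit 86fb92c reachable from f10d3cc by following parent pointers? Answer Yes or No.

Yes

Ancestors of f10d3cc (commits reachable by following parents): {0c80799, 2302d12, 3a87134, 723e876, 86fb92c, 8c241e0, 9b37df5, c266203, f10d3cc}.
86fb92c is in that set, so it is an ancestor of f10d3cc.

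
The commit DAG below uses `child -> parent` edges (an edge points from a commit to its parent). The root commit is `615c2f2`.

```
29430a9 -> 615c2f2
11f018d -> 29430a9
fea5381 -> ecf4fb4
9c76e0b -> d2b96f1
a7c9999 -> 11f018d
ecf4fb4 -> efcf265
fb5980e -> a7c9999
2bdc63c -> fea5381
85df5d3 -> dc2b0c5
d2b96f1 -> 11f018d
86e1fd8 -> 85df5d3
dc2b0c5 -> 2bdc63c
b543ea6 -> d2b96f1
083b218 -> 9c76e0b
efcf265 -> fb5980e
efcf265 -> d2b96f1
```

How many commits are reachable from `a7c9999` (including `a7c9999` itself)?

4

Walking parent pointers from a7c9999: reachable set = {11f018d, 29430a9, 615c2f2, a7c9999}.
That is 4 commits.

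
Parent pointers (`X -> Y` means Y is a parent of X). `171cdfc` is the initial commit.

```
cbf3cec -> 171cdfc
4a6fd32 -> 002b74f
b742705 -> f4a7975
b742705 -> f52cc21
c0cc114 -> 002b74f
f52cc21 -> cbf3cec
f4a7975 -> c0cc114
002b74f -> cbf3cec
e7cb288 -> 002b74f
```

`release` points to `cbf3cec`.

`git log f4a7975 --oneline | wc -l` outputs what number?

5

Walking parent pointers from f4a7975: reachable set = {002b74f, 171cdfc, c0cc114, cbf3cec, f4a7975}.
That is 5 commits.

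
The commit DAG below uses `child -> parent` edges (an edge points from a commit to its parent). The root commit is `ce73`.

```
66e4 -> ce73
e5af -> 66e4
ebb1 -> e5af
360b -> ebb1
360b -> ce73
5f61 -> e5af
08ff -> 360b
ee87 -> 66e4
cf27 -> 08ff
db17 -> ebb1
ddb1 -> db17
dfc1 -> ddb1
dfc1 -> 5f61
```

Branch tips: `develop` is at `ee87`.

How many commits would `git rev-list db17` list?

Walking parent pointers from db17: reachable set = {66e4, ce73, db17, e5af, ebb1}.
That is 5 commits.

5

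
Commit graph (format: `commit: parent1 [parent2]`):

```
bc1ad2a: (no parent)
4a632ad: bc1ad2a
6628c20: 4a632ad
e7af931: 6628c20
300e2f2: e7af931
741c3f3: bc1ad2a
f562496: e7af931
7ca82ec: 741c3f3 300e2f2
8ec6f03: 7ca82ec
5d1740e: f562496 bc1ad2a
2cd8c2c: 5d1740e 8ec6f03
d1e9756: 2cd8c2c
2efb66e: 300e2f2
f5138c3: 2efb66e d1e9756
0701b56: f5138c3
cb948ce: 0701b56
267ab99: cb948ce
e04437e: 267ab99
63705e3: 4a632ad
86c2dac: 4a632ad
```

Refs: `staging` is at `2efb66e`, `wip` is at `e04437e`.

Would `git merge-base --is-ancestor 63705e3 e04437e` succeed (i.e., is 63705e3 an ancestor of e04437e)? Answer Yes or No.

Ancestors of e04437e: {0701b56, 267ab99, 2cd8c2c, 2efb66e, 300e2f2, 4a632ad, 5d1740e, 6628c20, 741c3f3, 7ca82ec, 8ec6f03, bc1ad2a, cb948ce, d1e9756, e04437e, e7af931, f5138c3, f562496}.
63705e3 is not in that set, so it is not an ancestor of e04437e.

No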